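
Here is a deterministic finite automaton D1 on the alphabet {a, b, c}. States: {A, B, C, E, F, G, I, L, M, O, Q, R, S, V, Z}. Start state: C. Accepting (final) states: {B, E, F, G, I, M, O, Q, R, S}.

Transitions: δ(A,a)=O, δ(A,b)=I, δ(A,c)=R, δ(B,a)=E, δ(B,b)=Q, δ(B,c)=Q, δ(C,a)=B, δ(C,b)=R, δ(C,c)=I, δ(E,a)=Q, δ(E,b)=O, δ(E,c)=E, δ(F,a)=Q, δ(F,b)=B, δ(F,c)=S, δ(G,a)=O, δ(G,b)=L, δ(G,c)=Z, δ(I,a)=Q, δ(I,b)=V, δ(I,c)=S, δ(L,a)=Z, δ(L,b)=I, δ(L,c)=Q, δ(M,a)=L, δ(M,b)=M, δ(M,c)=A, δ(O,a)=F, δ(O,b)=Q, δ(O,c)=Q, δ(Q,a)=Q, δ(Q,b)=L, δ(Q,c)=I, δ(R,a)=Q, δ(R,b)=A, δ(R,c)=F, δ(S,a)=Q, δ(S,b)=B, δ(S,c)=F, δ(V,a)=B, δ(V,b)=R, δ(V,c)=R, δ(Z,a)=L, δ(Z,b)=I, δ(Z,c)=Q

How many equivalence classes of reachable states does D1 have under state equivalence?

First remove the unreachable states {G,M}; 13 states remain.
P0 = {B,E,F,I,O,Q,R,S} | {A,C,L,V,Z}.
On input b, block {B,E,F,I,O,Q,R,S} splits into {B,E,F,O,S} and {I,Q,R}.
Split {B,E,F,O,S} by δ(·,a) → {E,F,S} and {B,O}.
Refine {A,C,L,V,Z} on symbol a: members go to different blocks, giving {A,C,V} and {L,Z}.
Refine {I,Q,R} on symbol b: members go to different blocks, giving {I,R} and {Q}.
The partition is now stable with 6 blocks: {E,F,S} | {A,C,V} | {I,R} | {B,O} | {L,Z} | {Q}.

6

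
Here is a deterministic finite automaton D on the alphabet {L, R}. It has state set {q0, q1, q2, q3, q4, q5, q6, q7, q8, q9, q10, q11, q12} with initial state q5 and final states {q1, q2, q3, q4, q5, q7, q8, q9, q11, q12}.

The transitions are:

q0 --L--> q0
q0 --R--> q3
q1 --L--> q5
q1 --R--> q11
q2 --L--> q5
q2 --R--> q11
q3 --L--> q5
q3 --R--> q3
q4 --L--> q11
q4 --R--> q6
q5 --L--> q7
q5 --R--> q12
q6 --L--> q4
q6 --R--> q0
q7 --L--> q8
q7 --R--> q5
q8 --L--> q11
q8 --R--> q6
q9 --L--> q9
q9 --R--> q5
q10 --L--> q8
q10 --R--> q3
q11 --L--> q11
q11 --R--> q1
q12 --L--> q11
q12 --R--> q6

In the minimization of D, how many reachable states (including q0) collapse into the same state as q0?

1

States {q2,q9,q10} cannot be reached from the start state, so discard them.
Initial partition by acceptance: {q1,q3,q4,q5,q7,q8,q11,q12} | {q0,q6}.
On input R, block {q1,q3,q4,q5,q7,q8,q11,q12} splits into {q1,q3,q5,q7,q11} and {q4,q8,q12}.
Split {q1,q3,q5,q7,q11} by δ(·,L) → {q1,q3,q5,q11} and {q7}.
On input L, block {q1,q3,q5,q11} splits into {q1,q3,q11} and {q5}.
On input L, block {q1,q3,q11} splits into {q1,q3} and {q11}.
Split {q1,q3} by δ(·,R) → {q1} and {q3}.
Split {q0,q6} by δ(·,L) → {q0} and {q6}.
No further refinement is possible. Final partition (8 blocks): {q1} | {q0} | {q4,q8,q12} | {q7} | {q5} | {q11} | {q3} | {q6}.
State q0 belongs to the block {q0}, which has 1 states.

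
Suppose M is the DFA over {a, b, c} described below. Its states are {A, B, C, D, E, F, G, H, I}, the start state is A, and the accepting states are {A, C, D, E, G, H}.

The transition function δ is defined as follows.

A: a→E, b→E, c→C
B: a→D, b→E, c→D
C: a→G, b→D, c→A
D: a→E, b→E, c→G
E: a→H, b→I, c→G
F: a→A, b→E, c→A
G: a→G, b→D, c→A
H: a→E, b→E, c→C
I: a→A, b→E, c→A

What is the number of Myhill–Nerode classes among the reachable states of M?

First remove the unreachable states {B,F}; 7 states remain.
Start with accepting vs non-accepting: {A,C,D,E,G,H} | {I}.
Split {A,C,D,E,G,H} by δ(·,b) → {A,C,D,G,H} and {E}.
Refine {A,C,D,G,H} on symbol a: members go to different blocks, giving {A,D,H} and {C,G}.
The partition is now stable with 4 blocks: {A,D,H} | {I} | {E} | {C,G}.

4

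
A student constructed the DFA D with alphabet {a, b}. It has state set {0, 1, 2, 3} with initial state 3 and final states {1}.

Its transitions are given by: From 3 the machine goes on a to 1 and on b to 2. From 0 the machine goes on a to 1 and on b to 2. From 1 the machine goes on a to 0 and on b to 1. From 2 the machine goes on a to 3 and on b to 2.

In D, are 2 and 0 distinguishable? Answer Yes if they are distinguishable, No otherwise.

Yes

Start with accepting vs non-accepting: {1} | {0,2,3}.
Split {0,2,3} by δ(·,a) → {0,3} and {2}.
Stable partition: {1} | {0,3} | {2} — 3 equivalence classes.
2 and 0 end up in different blocks, so they are distinguishable. For instance, the string 'a' is accepted from only 0.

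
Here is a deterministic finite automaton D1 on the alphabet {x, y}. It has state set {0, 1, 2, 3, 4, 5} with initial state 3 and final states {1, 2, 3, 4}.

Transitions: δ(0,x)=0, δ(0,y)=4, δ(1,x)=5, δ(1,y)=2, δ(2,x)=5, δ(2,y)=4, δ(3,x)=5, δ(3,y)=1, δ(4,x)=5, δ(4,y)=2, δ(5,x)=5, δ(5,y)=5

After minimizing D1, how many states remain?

2

First remove the unreachable states {0}; 5 states remain.
Start with accepting vs non-accepting: {1,2,3,4} | {5}.
The partition is now stable with 2 blocks: {1,2,3,4} | {5}.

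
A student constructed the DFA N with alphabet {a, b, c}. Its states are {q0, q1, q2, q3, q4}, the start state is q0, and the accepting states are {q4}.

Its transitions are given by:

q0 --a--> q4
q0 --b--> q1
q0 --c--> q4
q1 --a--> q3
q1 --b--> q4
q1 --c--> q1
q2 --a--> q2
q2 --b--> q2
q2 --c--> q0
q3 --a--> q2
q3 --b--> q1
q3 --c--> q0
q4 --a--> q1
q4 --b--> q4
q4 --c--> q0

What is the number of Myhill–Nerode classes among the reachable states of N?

P0 = {q4} | {q0,q1,q2,q3}.
Split {q0,q1,q2,q3} by δ(·,a) → {q1,q2,q3} and {q0}.
On input b, block {q1,q2,q3} splits into {q2,q3} and {q1}.
On input b, block {q2,q3} splits into {q2} and {q3}.
The partition is now stable with 5 blocks: {q4} | {q2} | {q0} | {q1} | {q3}.

5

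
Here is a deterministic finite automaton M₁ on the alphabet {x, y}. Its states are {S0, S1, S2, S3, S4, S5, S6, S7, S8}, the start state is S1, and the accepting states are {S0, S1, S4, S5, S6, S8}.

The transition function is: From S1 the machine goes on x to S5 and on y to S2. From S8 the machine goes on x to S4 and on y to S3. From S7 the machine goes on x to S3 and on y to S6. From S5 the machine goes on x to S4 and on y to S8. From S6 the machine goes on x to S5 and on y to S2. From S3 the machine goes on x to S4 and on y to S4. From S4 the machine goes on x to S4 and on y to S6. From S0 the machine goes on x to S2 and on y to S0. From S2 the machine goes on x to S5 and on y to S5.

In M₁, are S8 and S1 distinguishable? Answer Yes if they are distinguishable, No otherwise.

No

Reachable states from the start: {S1,S2,S3,S4,S5,S6,S8}. Unreachable: {S0,S7} — drop them.
Initial partition by acceptance: {S1,S4,S5,S6,S8} | {S2,S3}.
Refine {S1,S4,S5,S6,S8} on symbol y: members go to different blocks, giving {S1,S6,S8} and {S4,S5}.
No further refinement is possible. Final partition (3 blocks): {S1,S6,S8} | {S2,S3} | {S4,S5}.
S8 and S1 lie in the same block of the stable partition, so they are equivalent — no string distinguishes them.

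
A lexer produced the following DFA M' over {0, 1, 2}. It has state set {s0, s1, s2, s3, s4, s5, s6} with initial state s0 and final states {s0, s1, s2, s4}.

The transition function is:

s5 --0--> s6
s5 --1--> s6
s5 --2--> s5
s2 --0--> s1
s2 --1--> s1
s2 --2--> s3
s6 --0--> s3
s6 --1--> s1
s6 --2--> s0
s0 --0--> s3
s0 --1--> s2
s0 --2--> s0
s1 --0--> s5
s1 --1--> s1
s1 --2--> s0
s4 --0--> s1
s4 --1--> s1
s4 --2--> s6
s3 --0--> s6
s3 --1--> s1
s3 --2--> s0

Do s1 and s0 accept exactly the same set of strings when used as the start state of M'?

No

First remove the unreachable states {s4}; 6 states remain.
Initial partition by acceptance: {s0,s1,s2} | {s3,s5,s6}.
Refine {s0,s1,s2} on symbol 0: members go to different blocks, giving {s0,s1} and {s2}.
Split {s0,s1} by δ(·,1) → {s0} and {s1}.
On input 1, block {s3,s5,s6} splits into {s3,s6} and {s5}.
The partition is now stable with 5 blocks: {s0} | {s3,s6} | {s2} | {s1} | {s5}.
s1 and s0 end up in different blocks, so they are distinguishable. For instance, the string '01' is accepted from only s0.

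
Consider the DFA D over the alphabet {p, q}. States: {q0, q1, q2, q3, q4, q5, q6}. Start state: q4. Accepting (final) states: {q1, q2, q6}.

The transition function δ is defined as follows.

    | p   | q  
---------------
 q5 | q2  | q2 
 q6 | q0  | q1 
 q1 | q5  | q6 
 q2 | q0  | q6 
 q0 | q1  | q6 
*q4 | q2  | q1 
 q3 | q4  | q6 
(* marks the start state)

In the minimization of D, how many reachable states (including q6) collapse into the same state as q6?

3

First remove the unreachable states {q3}; 6 states remain.
Start with accepting vs non-accepting: {q1,q2,q6} | {q0,q4,q5}.
Stable partition: {q1,q2,q6} | {q0,q4,q5} — 2 equivalence classes.
The equivalence class containing q6 is {q1,q2,q6}, of size 3.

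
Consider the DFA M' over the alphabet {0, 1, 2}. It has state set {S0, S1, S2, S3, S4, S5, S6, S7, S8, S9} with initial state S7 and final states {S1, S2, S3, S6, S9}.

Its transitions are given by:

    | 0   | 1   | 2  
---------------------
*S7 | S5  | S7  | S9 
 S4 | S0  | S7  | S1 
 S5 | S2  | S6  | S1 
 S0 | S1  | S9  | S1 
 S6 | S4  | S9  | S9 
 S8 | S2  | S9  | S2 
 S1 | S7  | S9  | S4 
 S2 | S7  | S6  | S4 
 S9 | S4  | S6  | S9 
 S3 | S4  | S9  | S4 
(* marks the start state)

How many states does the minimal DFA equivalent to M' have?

5

States {S3,S8} cannot be reached from the start state, so discard them.
Initial partition by acceptance: {S1,S2,S6,S9} | {S0,S4,S5,S7}.
Refine {S1,S2,S6,S9} on symbol 2: members go to different blocks, giving {S1,S2} and {S6,S9}.
Refine {S0,S4,S5,S7} on symbol 0: members go to different blocks, giving {S0,S5} and {S4,S7}.
Split {S4,S7} by δ(·,2) → {S4} and {S7}.
No further refinement is possible. Final partition (5 blocks): {S1,S2} | {S0,S5} | {S6,S9} | {S4} | {S7}.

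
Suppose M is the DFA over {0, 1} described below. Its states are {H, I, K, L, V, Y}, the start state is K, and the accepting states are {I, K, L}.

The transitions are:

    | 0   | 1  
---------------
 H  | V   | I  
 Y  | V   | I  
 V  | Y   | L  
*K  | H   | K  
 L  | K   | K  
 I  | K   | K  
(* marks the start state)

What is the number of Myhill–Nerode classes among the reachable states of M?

3

Every state is reachable, so we keep all 6.
P0 = {I,K,L} | {H,V,Y}.
Refine {I,K,L} on symbol 0: members go to different blocks, giving {I,L} and {K}.
The partition is now stable with 3 blocks: {I,L} | {H,V,Y} | {K}.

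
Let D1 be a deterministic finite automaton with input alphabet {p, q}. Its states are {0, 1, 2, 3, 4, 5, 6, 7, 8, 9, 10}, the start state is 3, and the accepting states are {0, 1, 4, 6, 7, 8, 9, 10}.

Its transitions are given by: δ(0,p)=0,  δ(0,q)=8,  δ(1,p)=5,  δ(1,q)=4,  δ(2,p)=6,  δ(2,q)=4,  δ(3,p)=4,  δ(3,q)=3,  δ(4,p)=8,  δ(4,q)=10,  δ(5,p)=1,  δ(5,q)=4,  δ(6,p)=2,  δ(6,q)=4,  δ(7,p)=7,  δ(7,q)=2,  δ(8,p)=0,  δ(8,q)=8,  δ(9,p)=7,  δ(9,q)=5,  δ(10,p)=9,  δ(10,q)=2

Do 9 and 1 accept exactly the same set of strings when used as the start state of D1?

No

P0 = {0,1,4,6,7,8,9,10} | {2,3,5}.
Split {0,1,4,6,7,8,9,10} by δ(·,p) → {0,4,7,8,9,10} and {1,6}.
Split {0,4,7,8,9,10} by δ(·,q) → {0,4,8} and {7,9,10}.
On input q, block {0,4,8} splits into {0,8} and {4}.
Split {2,3,5} by δ(·,p) → {2,5} and {3}.
Stable partition: {0,8} | {2,5} | {1,6} | {7,9,10} | {4} | {3} — 6 equivalence classes.
9 and 1 end up in different blocks, so they are distinguishable. For instance, the string 'p' is accepted from only 9.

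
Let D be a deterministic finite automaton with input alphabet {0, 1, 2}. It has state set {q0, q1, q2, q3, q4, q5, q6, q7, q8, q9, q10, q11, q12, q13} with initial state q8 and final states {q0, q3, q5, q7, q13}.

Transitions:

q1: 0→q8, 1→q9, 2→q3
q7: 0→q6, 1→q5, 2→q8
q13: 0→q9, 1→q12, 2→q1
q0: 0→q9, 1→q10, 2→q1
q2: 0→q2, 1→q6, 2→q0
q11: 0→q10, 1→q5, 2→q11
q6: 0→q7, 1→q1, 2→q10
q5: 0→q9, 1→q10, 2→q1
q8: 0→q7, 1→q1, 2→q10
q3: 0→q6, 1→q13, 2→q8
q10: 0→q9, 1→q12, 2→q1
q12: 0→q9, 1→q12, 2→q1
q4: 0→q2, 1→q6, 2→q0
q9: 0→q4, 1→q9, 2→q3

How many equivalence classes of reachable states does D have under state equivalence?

7

States {q11} cannot be reached from the start state, so discard them.
P0 = {q0,q3,q5,q7,q13} | {q1,q2,q4,q6,q8,q9,q10,q12}.
Split {q0,q3,q5,q7,q13} by δ(·,1) → {q0,q5,q13} and {q3,q7}.
On input 0, block {q1,q2,q4,q6,q8,q9,q10,q12} splits into {q1,q2,q4,q9,q10,q12} and {q6,q8}.
On input 0, block {q1,q2,q4,q9,q10,q12} splits into {q2,q4,q9,q10,q12} and {q1}.
Split {q2,q4,q9,q10,q12} by δ(·,1) → {q9,q10,q12} and {q2,q4}.
On input 0, block {q9,q10,q12} splits into {q10,q12} and {q9}.
The partition is now stable with 7 blocks: {q0,q5,q13} | {q10,q12} | {q3,q7} | {q6,q8} | {q1} | {q2,q4} | {q9}.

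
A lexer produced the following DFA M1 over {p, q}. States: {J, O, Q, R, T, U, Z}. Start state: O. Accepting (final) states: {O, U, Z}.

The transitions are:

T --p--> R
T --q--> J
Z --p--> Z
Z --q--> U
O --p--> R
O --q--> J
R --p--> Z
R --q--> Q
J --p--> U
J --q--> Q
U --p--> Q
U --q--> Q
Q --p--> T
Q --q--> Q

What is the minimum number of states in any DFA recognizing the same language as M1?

7

P0 = {O,U,Z} | {J,Q,R,T}.
On input p, block {O,U,Z} splits into {O,U} and {Z}.
Refine {J,Q,R,T} on symbol p: members go to different blocks, giving {Q,T} and {J} and {R}.
On input p, block {O,U} splits into {U} and {O}.
Refine {Q,T} on symbol p: members go to different blocks, giving {T} and {Q}.
Stable partition: {U} | {T} | {Z} | {J} | {R} | {O} | {Q} — 7 equivalence classes.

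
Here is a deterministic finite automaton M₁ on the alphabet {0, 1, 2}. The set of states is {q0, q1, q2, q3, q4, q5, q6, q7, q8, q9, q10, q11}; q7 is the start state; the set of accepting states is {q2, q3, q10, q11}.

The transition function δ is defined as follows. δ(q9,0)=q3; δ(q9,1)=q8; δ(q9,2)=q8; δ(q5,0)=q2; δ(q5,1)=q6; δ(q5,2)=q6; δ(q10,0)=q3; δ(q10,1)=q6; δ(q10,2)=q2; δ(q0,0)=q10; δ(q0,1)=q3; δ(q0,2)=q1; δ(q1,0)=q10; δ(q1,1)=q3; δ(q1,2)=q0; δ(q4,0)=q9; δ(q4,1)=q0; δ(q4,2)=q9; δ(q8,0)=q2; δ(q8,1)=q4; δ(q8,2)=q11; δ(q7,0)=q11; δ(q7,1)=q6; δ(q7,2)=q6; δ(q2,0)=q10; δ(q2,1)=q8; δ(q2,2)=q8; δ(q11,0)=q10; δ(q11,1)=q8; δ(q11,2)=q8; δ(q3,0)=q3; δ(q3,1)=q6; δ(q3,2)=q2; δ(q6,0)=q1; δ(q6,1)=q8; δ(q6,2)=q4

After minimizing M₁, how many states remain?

Reachable states from the start: {q0,q1,q2,q3,q4,q6,q7,q8,q9,q10,q11}. Unreachable: {q5} — drop them.
P0 = {q2,q3,q10,q11} | {q0,q1,q4,q6,q7,q8,q9}.
Split {q2,q3,q10,q11} by δ(·,2) → {q2,q11} and {q3,q10}.
On input 0, block {q0,q1,q4,q6,q7,q8,q9} splits into {q0,q1,q9} and {q4,q6} and {q7,q8}.
Refine {q0,q1,q9} on symbol 1: members go to different blocks, giving {q0,q1} and {q9}.
Split {q4,q6} by δ(·,0) → {q4} and {q6}.
Refine {q7,q8} on symbol 1: members go to different blocks, giving {q7} and {q8}.
No further refinement is possible. Final partition (8 blocks): {q2,q11} | {q0,q1} | {q3,q10} | {q4} | {q7} | {q9} | {q6} | {q8}.

8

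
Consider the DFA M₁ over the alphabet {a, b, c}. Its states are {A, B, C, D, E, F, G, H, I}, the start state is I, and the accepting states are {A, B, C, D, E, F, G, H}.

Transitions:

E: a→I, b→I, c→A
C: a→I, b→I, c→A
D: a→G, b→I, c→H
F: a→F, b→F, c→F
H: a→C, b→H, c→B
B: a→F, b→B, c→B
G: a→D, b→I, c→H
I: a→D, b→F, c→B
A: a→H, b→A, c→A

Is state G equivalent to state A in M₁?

First remove the unreachable states {E}; 8 states remain.
Start with accepting vs non-accepting: {A,B,C,D,F,G,H} | {I}.
On input a, block {A,B,C,D,F,G,H} splits into {A,B,D,F,G,H} and {C}.
Split {A,B,D,F,G,H} by δ(·,a) → {A,B,D,F,G} and {H}.
On input a, block {A,B,D,F,G} splits into {B,D,F,G} and {A}.
On input b, block {B,D,F,G} splits into {B,F} and {D,G}.
The partition is now stable with 6 blocks: {B,F} | {I} | {C} | {H} | {A} | {D,G}.
G and A end up in different blocks, so they are distinguishable. For instance, the string 'b' is accepted from only A.

No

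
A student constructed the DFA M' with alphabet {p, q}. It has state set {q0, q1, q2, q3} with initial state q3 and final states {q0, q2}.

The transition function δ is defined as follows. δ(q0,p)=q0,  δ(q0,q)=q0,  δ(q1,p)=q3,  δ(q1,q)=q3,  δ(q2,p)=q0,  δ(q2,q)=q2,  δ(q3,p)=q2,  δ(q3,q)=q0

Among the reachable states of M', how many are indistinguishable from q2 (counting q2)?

States {q1} cannot be reached from the start state, so discard them.
Initial partition by acceptance: {q0,q2} | {q3}.
No further refinement is possible. Final partition (2 blocks): {q0,q2} | {q3}.
State q2 belongs to the block {q0,q2}, which has 2 states.

2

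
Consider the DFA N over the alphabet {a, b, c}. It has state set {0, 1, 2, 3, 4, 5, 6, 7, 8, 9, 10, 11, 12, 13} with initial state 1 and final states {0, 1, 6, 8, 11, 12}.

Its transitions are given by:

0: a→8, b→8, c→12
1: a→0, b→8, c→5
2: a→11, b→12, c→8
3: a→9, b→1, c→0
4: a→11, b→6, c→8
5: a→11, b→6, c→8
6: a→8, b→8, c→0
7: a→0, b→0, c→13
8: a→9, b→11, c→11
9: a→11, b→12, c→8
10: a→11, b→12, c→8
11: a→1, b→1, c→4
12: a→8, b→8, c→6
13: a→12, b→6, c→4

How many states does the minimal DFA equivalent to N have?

First remove the unreachable states {2,3,7,10,13}; 9 states remain.
Start with accepting vs non-accepting: {0,1,6,8,11,12} | {4,5,9}.
Split {0,1,6,8,11,12} by δ(·,a) → {0,1,6,11,12} and {8}.
Split {0,1,6,11,12} by δ(·,a) → {0,6,12} and {1,11}.
Refine {1,11} on symbol a: members go to different blocks, giving {1} and {11}.
No further refinement is possible. Final partition (5 blocks): {0,6,12} | {4,5,9} | {8} | {1} | {11}.

5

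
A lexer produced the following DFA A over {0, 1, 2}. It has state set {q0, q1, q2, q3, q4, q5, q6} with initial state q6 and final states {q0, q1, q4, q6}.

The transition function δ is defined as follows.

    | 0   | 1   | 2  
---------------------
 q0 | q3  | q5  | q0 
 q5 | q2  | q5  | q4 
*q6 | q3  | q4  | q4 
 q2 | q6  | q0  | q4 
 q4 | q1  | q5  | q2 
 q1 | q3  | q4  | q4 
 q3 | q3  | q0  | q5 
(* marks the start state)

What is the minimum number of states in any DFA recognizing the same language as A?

Initial partition by acceptance: {q0,q1,q4,q6} | {q2,q3,q5}.
On input 0, block {q0,q1,q4,q6} splits into {q0,q1,q6} and {q4}.
Split {q0,q1,q6} by δ(·,1) → {q1,q6} and {q0}.
Refine {q2,q3,q5} on symbol 0: members go to different blocks, giving {q3,q5} and {q2}.
Refine {q3,q5} on symbol 0: members go to different blocks, giving {q3} and {q5}.
Stable partition: {q1,q6} | {q3} | {q4} | {q0} | {q2} | {q5} — 6 equivalence classes.

6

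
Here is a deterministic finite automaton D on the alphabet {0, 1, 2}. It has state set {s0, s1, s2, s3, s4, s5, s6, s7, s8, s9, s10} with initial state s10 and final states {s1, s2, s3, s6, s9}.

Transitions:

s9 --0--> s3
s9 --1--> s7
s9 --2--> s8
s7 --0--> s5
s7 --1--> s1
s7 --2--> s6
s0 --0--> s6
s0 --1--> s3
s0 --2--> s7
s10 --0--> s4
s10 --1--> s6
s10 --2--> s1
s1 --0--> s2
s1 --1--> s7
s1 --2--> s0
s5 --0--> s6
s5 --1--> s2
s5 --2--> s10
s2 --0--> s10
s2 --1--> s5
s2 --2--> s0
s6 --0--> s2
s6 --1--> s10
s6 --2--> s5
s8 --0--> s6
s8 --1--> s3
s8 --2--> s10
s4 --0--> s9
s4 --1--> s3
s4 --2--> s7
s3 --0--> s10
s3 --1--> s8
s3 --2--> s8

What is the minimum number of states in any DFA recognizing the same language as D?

4

Initial partition by acceptance: {s1,s2,s3,s6,s9} | {s0,s4,s5,s7,s8,s10}.
On input 0, block {s1,s2,s3,s6,s9} splits into {s1,s6,s9} and {s2,s3}.
Refine {s0,s4,s5,s7,s8,s10} on symbol 0: members go to different blocks, giving {s0,s4,s5,s8} and {s7,s10}.
Stable partition: {s1,s6,s9} | {s0,s4,s5,s8} | {s2,s3} | {s7,s10} — 4 equivalence classes.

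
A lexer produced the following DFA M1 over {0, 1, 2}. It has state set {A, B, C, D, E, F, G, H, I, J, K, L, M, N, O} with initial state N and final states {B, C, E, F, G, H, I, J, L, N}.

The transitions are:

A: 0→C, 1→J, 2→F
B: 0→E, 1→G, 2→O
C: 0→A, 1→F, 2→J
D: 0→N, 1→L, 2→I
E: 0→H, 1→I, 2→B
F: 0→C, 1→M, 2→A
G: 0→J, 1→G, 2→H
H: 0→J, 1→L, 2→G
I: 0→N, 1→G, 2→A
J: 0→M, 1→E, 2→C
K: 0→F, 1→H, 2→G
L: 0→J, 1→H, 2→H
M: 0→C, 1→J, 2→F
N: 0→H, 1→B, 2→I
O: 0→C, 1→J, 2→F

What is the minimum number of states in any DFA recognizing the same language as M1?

7

First remove the unreachable states {D,K}; 13 states remain.
Start with accepting vs non-accepting: {B,C,E,F,G,H,I,J,L,N} | {A,M,O}.
On input 0, block {B,C,E,F,G,H,I,J,L,N} splits into {B,E,F,G,H,I,L,N} and {C,J}.
Refine {B,E,F,G,H,I,L,N} on symbol 0: members go to different blocks, giving {B,E,I,N} and {F,G,H,L}.
On input 0, block {B,E,I,N} splits into {B,I} and {E,N}.
Refine {C,J} on symbol 1: members go to different blocks, giving {C} and {J}.
Split {F,G,H,L} by δ(·,0) → {G,H,L} and {F}.
Stable partition: {B,I} | {A,M,O} | {C} | {G,H,L} | {E,N} | {J} | {F} — 7 equivalence classes.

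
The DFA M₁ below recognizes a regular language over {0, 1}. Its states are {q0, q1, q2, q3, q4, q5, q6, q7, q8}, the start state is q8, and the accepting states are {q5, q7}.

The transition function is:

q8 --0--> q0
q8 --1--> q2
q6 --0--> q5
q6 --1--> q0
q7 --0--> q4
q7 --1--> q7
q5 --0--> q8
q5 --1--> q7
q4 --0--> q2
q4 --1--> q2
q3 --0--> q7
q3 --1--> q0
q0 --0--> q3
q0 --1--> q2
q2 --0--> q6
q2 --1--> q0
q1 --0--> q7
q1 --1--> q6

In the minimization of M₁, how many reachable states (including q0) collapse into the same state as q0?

States {q1} cannot be reached from the start state, so discard them.
Start with accepting vs non-accepting: {q5,q7} | {q0,q2,q3,q4,q6,q8}.
Split {q0,q2,q3,q4,q6,q8} by δ(·,0) → {q0,q2,q4,q8} and {q3,q6}.
Refine {q0,q2,q4,q8} on symbol 0: members go to different blocks, giving {q0,q2} and {q4,q8}.
Stable partition: {q5,q7} | {q0,q2} | {q3,q6} | {q4,q8} — 4 equivalence classes.
State q0 belongs to the block {q0,q2}, which has 2 states.

2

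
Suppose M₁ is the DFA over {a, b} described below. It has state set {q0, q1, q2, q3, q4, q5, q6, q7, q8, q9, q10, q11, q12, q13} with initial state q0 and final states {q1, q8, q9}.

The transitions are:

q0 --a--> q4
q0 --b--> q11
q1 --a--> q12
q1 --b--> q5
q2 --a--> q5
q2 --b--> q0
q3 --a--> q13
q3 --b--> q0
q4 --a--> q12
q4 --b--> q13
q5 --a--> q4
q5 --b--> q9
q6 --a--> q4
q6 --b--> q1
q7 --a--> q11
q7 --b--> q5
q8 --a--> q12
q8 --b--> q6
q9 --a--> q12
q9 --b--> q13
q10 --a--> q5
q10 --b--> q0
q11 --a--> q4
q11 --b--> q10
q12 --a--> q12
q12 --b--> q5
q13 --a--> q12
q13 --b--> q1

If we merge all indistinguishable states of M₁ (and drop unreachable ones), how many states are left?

6

States {q2,q3,q6,q7,q8} cannot be reached from the start state, so discard them.
P0 = {q1,q9} | {q0,q4,q5,q10,q11,q12,q13}.
On input b, block {q0,q4,q5,q10,q11,q12,q13} splits into {q0,q4,q10,q11,q12} and {q5,q13}.
Refine {q0,q4,q10,q11,q12} on symbol a: members go to different blocks, giving {q0,q4,q11,q12} and {q10}.
On input b, block {q0,q4,q11,q12} splits into {q4,q12} and {q0} and {q11}.
Stable partition: {q1,q9} | {q4,q12} | {q5,q13} | {q10} | {q0} | {q11} — 6 equivalence classes.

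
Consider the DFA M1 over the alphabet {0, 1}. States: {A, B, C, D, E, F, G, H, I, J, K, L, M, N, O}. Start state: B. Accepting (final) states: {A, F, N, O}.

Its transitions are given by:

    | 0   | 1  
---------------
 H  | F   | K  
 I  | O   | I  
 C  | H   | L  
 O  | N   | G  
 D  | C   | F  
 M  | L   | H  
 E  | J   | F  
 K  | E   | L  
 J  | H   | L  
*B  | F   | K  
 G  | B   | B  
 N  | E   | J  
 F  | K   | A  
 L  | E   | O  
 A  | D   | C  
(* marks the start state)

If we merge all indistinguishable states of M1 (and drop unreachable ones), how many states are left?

9

Reachable states from the start: {A,B,C,D,E,F,G,H,J,K,L,N,O}. Unreachable: {I,M} — drop them.
P0 = {A,F,N,O} | {B,C,D,E,G,H,J,K,L}.
On input 0, block {A,F,N,O} splits into {A,F,N} and {O}.
On input 1, block {A,F,N} splits into {A,N} and {F}.
Refine {B,C,D,E,G,H,J,K,L} on symbol 0: members go to different blocks, giving {C,D,E,G,J,K,L} and {B,H}.
On input 0, block {C,D,E,G,J,K,L} splits into {D,E,K,L} and {C,G,J}.
Split {D,E,K,L} by δ(·,0) → {D,E} and {K,L}.
Split {C,G,J} by δ(·,1) → {C,J} and {G}.
Split {K,L} by δ(·,1) → {K} and {L}.
Stable partition: {A,N} | {D,E} | {O} | {F} | {B,H} | {C,J} | {K} | {G} | {L} — 9 equivalence classes.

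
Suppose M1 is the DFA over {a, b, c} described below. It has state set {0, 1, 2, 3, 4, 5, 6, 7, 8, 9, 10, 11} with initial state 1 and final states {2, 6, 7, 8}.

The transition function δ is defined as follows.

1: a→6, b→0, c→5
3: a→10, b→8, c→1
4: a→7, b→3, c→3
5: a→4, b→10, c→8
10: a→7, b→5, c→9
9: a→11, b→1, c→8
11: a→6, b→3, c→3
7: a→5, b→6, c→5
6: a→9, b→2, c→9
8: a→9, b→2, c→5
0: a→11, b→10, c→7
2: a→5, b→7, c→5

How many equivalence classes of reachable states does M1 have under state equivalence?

5

Every state is reachable, so we keep all 12.
Initial partition by acceptance: {2,6,7,8} | {0,1,3,4,5,9,10,11}.
On input a, block {0,1,3,4,5,9,10,11} splits into {0,3,5,9} and {1,4,10,11}.
Split {0,3,5,9} by δ(·,b) → {0,5,9} and {3}.
Split {1,4,10,11} by δ(·,b) → {1,10} and {4,11}.
Stable partition: {2,6,7,8} | {0,5,9} | {1,10} | {3} | {4,11} — 5 equivalence classes.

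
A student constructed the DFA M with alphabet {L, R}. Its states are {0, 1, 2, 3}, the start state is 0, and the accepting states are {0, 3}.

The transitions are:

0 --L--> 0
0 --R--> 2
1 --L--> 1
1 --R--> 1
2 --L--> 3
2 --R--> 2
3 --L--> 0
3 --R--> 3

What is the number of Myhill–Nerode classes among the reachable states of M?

3

First remove the unreachable states {1}; 3 states remain.
P0 = {0,3} | {2}.
Refine {0,3} on symbol R: members go to different blocks, giving {0} and {3}.
No further refinement is possible. Final partition (3 blocks): {0} | {2} | {3}.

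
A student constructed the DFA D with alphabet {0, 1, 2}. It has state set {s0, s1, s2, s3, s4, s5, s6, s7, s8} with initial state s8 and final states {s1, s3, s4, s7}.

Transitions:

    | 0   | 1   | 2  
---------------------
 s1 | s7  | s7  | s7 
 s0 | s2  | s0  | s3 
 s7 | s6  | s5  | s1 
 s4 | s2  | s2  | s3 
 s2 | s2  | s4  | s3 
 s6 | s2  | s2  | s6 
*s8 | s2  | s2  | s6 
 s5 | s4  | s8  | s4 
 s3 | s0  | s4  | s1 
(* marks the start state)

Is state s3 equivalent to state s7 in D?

All states are reachable from the start state.
Initial partition by acceptance: {s1,s3,s4,s7} | {s0,s2,s5,s6,s8}.
On input 0, block {s1,s3,s4,s7} splits into {s3,s4,s7} and {s1}.
On input 1, block {s3,s4,s7} splits into {s4,s7} and {s3}.
On input 2, block {s4,s7} splits into {s4} and {s7}.
Refine {s0,s2,s5,s6,s8} on symbol 0: members go to different blocks, giving {s0,s2,s6,s8} and {s5}.
Refine {s0,s2,s6,s8} on symbol 1: members go to different blocks, giving {s0,s6,s8} and {s2}.
On input 1, block {s0,s6,s8} splits into {s6,s8} and {s0}.
Stable partition: {s4} | {s6,s8} | {s1} | {s3} | {s7} | {s5} | {s2} | {s0} — 8 equivalence classes.
s3 and s7 end up in different blocks, so they are distinguishable. For instance, the string '1' is accepted from only s3.

No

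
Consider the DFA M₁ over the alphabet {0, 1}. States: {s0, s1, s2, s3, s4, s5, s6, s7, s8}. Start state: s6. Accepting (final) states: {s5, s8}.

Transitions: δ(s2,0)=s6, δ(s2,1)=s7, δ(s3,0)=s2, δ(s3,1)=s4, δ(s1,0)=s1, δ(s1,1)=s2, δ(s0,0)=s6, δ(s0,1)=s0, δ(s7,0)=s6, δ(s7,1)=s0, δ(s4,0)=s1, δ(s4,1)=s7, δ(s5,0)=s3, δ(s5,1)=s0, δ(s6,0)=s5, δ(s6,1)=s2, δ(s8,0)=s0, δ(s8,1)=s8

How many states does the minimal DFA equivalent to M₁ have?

States {s8} cannot be reached from the start state, so discard them.
Initial partition by acceptance: {s5} | {s0,s1,s2,s3,s4,s6,s7}.
Refine {s0,s1,s2,s3,s4,s6,s7} on symbol 0: members go to different blocks, giving {s0,s1,s2,s3,s4,s7} and {s6}.
Refine {s0,s1,s2,s3,s4,s7} on symbol 0: members go to different blocks, giving {s0,s2,s7} and {s1,s3,s4}.
Refine {s1,s3,s4} on symbol 0: members go to different blocks, giving {s1,s4} and {s3}.
The partition is now stable with 5 blocks: {s5} | {s0,s2,s7} | {s6} | {s1,s4} | {s3}.

5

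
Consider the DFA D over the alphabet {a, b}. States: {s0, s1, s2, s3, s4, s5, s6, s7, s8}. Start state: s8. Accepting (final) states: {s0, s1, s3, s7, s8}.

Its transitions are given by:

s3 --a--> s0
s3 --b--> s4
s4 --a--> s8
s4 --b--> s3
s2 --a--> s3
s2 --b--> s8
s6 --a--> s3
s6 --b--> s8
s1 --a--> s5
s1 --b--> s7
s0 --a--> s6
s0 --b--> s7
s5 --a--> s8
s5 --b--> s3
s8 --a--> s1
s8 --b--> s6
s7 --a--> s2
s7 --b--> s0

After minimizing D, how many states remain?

All states are reachable from the start state.
P0 = {s0,s1,s3,s7,s8} | {s2,s4,s5,s6}.
Split {s0,s1,s3,s7,s8} by δ(·,a) → {s0,s1,s7} and {s3,s8}.
The partition is now stable with 3 blocks: {s0,s1,s7} | {s2,s4,s5,s6} | {s3,s8}.

3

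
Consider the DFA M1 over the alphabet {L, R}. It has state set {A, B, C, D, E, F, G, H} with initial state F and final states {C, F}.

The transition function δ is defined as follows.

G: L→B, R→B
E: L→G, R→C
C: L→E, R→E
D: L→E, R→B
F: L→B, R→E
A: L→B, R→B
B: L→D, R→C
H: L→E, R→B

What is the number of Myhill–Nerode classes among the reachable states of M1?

3

Reachable states from the start: {B,C,D,E,F,G}. Unreachable: {A,H} — drop them.
P0 = {C,F} | {B,D,E,G}.
Split {B,D,E,G} by δ(·,R) → {B,E} and {D,G}.
The partition is now stable with 3 blocks: {C,F} | {B,E} | {D,G}.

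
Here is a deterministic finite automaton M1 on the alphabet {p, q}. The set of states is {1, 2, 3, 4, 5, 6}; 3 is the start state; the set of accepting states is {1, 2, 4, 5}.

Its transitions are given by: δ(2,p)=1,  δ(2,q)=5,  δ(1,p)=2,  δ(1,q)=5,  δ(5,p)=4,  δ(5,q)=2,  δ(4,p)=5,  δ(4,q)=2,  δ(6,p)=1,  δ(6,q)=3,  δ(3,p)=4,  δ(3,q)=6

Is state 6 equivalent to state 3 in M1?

Every state is reachable, so we keep all 6.
P0 = {1,2,4,5} | {3,6}.
The partition is now stable with 2 blocks: {1,2,4,5} | {3,6}.
6 and 3 lie in the same block of the stable partition, so they are equivalent — no string distinguishes them.

Yes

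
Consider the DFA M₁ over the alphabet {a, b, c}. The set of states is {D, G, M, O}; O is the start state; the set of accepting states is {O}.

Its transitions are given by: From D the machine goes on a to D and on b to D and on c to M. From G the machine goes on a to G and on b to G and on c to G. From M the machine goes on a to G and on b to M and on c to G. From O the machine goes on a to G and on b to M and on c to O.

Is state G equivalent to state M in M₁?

Yes

Reachable states from the start: {G,M,O}. Unreachable: {D} — drop them.
Start with accepting vs non-accepting: {O} | {G,M}.
Stable partition: {O} | {G,M} — 2 equivalence classes.
G and M lie in the same block of the stable partition, so they are equivalent — no string distinguishes them.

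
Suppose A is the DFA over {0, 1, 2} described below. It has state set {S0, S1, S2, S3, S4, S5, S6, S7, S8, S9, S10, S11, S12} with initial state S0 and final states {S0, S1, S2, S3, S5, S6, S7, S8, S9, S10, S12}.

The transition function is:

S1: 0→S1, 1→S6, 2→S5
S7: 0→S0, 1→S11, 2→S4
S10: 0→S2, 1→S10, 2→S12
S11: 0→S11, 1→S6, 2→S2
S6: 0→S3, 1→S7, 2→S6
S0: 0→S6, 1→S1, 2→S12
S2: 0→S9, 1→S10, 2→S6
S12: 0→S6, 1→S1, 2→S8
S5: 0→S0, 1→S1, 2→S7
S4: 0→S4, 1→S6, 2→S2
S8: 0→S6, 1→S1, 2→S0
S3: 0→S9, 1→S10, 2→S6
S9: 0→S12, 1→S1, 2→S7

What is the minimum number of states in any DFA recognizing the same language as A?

Every state is reachable, so we keep all 13.
Initial partition by acceptance: {S0,S1,S2,S3,S5,S6,S7,S8,S9,S10,S12} | {S4,S11}.
On input 1, block {S0,S1,S2,S3,S5,S6,S7,S8,S9,S10,S12} splits into {S0,S1,S2,S3,S5,S6,S8,S9,S10,S12} and {S7}.
Refine {S0,S1,S2,S3,S5,S6,S8,S9,S10,S12} on symbol 1: members go to different blocks, giving {S0,S1,S2,S3,S5,S8,S9,S10,S12} and {S6}.
On input 0, block {S0,S1,S2,S3,S5,S8,S9,S10,S12} splits into {S1,S2,S3,S5,S9,S10} and {S0,S8,S12}.
Refine {S1,S2,S3,S5,S9,S10} on symbol 0: members go to different blocks, giving {S1,S2,S3,S10} and {S5,S9}.
Split {S1,S2,S3,S10} by δ(·,0) → {S1,S10} and {S2,S3}.
Refine {S1,S10} on symbol 0: members go to different blocks, giving {S1} and {S10}.
Stable partition: {S1} | {S4,S11} | {S7} | {S6} | {S0,S8,S12} | {S5,S9} | {S2,S3} | {S10} — 8 equivalence classes.

8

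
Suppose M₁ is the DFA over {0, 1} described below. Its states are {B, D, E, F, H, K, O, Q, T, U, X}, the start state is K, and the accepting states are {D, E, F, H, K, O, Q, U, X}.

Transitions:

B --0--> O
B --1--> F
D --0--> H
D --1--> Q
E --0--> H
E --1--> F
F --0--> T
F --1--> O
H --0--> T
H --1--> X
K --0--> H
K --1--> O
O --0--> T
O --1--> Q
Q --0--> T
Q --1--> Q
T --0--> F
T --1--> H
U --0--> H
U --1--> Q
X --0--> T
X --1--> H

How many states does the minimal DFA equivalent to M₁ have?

States {B,D,E,U} cannot be reached from the start state, so discard them.
Start with accepting vs non-accepting: {F,H,K,O,Q,X} | {T}.
Split {F,H,K,O,Q,X} by δ(·,0) → {F,H,O,Q,X} and {K}.
Stable partition: {F,H,O,Q,X} | {T} | {K} — 3 equivalence classes.

3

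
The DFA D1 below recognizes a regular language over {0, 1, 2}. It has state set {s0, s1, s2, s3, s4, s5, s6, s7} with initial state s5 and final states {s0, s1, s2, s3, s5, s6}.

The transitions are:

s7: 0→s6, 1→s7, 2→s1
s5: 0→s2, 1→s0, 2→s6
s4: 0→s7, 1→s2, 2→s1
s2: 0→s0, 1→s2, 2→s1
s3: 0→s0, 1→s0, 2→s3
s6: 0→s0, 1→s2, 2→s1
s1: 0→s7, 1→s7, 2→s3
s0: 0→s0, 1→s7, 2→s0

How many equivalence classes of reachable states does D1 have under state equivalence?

States {s4} cannot be reached from the start state, so discard them.
Start with accepting vs non-accepting: {s0,s1,s2,s3,s5,s6} | {s7}.
On input 0, block {s0,s1,s2,s3,s5,s6} splits into {s0,s2,s3,s5,s6} and {s1}.
On input 1, block {s0,s2,s3,s5,s6} splits into {s2,s3,s5,s6} and {s0}.
Refine {s2,s3,s5,s6} on symbol 0: members go to different blocks, giving {s2,s3,s6} and {s5}.
Split {s2,s3,s6} by δ(·,1) → {s2,s6} and {s3}.
Stable partition: {s2,s6} | {s7} | {s1} | {s0} | {s5} | {s3} — 6 equivalence classes.

6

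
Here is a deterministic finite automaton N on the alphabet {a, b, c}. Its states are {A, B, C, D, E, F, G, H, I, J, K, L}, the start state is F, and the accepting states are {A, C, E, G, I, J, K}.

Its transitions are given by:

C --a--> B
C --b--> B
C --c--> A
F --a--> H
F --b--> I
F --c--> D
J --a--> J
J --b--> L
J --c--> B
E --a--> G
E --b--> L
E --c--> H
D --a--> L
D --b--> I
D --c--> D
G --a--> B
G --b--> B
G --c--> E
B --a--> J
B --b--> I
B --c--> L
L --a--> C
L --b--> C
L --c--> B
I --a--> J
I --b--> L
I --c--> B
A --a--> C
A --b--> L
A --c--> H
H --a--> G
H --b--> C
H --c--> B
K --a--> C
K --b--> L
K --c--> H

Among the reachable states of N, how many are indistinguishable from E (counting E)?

2

First remove the unreachable states {K}; 11 states remain.
Initial partition by acceptance: {A,C,E,G,I,J} | {B,D,F,H,L}.
Refine {A,C,E,G,I,J} on symbol a: members go to different blocks, giving {A,E,I,J} and {C,G}.
Refine {A,E,I,J} on symbol a: members go to different blocks, giving {A,E} and {I,J}.
On input a, block {B,D,F,H,L} splits into {D,F} and {H,L} and {B}.
Stable partition: {A,E} | {D,F} | {C,G} | {I,J} | {H,L} | {B} — 6 equivalence classes.
The equivalence class containing E is {A,E}, of size 2.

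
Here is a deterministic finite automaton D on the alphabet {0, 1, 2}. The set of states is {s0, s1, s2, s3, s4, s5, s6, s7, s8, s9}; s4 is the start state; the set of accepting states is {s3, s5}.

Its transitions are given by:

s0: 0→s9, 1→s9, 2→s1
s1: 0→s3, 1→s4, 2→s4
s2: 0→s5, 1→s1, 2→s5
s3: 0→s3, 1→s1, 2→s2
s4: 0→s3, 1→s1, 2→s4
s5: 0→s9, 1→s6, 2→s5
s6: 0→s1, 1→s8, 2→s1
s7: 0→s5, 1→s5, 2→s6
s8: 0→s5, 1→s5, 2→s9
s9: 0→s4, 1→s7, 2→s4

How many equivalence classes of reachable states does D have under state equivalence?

6

First remove the unreachable states {s0}; 9 states remain.
Initial partition by acceptance: {s3,s5} | {s1,s2,s4,s6,s7,s8,s9}.
Refine {s3,s5} on symbol 0: members go to different blocks, giving {s3} and {s5}.
On input 0, block {s1,s2,s4,s6,s7,s8,s9} splits into {s2,s7,s8} and {s1,s4} and {s6,s9}.
Split {s2,s7,s8} by δ(·,1) → {s7,s8} and {s2}.
Stable partition: {s3} | {s7,s8} | {s5} | {s1,s4} | {s6,s9} | {s2} — 6 equivalence classes.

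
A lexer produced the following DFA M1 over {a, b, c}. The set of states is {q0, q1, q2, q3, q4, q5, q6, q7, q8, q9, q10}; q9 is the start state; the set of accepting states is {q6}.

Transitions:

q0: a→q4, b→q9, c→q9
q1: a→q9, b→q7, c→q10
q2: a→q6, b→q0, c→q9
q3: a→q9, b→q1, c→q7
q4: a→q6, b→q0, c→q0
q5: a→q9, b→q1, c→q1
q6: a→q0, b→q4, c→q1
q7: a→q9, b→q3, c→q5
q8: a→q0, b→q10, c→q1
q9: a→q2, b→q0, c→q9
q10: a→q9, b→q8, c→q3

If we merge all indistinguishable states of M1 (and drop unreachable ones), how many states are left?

P0 = {q6} | {q0,q1,q2,q3,q4,q5,q7,q8,q9,q10}.
Refine {q0,q1,q2,q3,q4,q5,q7,q8,q9,q10} on symbol a: members go to different blocks, giving {q0,q1,q3,q5,q7,q8,q9,q10} and {q2,q4}.
Split {q0,q1,q3,q5,q7,q8,q9,q10} by δ(·,a) → {q1,q3,q5,q7,q8,q10} and {q0,q9}.
Stable partition: {q6} | {q1,q3,q5,q7,q8,q10} | {q2,q4} | {q0,q9} — 4 equivalence classes.

4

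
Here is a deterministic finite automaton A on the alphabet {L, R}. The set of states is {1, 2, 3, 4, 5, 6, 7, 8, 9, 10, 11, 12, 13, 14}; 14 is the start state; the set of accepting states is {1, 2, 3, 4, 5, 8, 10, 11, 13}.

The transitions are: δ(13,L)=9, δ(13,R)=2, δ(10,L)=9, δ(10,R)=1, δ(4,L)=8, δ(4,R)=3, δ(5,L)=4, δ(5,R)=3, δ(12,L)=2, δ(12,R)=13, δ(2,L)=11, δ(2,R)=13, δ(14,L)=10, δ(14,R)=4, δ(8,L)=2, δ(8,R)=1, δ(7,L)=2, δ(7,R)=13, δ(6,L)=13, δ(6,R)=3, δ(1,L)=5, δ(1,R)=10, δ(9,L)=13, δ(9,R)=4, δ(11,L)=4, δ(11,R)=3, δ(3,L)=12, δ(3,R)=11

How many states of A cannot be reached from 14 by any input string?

BFS from 14 reaches {1, 2, 3, 4, 5, 8, 9, 10, 11, 12, 13, 14}; the 2 state(s) 6, 7 are never visited.

2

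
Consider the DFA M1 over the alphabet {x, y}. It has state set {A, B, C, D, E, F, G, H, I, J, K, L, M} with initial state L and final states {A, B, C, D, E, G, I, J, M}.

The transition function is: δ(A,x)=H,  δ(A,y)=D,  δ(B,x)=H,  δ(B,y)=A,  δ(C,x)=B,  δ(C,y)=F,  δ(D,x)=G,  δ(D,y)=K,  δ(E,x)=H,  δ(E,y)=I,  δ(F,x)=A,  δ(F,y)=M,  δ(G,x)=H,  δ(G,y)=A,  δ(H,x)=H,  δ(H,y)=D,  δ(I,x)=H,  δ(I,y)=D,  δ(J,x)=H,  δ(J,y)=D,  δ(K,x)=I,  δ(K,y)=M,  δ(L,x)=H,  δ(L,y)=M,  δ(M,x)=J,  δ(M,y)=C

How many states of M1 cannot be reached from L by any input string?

No path from L leads to E; the other 12 states are all reachable.

1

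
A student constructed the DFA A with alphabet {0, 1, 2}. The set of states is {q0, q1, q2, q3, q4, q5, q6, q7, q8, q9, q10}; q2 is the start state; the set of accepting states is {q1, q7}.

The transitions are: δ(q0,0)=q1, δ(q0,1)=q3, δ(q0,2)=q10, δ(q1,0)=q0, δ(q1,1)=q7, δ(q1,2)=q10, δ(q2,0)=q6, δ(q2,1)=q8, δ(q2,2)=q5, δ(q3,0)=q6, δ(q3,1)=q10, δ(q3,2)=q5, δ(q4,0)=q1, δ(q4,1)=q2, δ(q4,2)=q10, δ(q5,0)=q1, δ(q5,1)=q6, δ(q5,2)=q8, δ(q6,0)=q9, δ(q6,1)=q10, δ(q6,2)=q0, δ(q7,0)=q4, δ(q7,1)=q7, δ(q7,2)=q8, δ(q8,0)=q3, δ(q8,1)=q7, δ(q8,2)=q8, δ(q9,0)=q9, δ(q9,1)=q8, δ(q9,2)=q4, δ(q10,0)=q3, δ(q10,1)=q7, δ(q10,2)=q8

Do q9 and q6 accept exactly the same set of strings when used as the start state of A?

Initial partition by acceptance: {q1,q7} | {q0,q2,q3,q4,q5,q6,q8,q9,q10}.
Refine {q0,q2,q3,q4,q5,q6,q8,q9,q10} on symbol 0: members go to different blocks, giving {q2,q3,q6,q8,q9,q10} and {q0,q4,q5}.
Split {q2,q3,q6,q8,q9,q10} by δ(·,1) → {q2,q3,q6,q9} and {q8,q10}.
Stable partition: {q1,q7} | {q2,q3,q6,q9} | {q0,q4,q5} | {q8,q10} — 4 equivalence classes.
q9 and q6 lie in the same block of the stable partition, so they are equivalent — no string distinguishes them.

Yes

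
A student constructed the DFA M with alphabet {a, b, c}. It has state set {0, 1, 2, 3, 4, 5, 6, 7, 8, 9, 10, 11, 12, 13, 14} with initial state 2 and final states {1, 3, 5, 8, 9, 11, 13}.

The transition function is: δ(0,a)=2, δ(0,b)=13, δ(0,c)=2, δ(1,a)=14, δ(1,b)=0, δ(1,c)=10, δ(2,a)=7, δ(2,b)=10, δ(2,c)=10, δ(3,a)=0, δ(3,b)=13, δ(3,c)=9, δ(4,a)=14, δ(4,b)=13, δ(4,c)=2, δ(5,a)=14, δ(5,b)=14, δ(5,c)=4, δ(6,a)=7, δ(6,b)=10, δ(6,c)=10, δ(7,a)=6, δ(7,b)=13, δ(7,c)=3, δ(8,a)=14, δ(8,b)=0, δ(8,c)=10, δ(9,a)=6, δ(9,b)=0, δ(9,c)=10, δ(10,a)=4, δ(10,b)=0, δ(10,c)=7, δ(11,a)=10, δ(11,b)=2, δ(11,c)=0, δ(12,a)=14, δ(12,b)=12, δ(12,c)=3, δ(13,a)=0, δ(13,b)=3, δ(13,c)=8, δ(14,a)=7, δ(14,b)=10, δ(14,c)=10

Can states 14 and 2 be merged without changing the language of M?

Yes

First remove the unreachable states {1,5,11,12}; 11 states remain.
P0 = {3,8,9,13} | {0,2,4,6,7,10,14}.
On input b, block {3,8,9,13} splits into {3,13} and {8,9}.
On input b, block {0,2,4,6,7,10,14} splits into {2,6,10,14} and {0,4,7}.
Refine {2,6,10,14} on symbol b: members go to different blocks, giving {2,6,14} and {10}.
On input c, block {0,4,7} splits into {0,4} and {7}.
No further refinement is possible. Final partition (6 blocks): {3,13} | {2,6,14} | {8,9} | {0,4} | {10} | {7}.
14 and 2 lie in the same block of the stable partition, so they are equivalent — no string distinguishes them.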